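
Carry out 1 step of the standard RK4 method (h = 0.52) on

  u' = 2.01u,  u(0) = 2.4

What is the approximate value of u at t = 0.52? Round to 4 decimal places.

6.7955

RK4: k1 = f(t_n, u_n); k2 = f(t_n + h/2, u_n + (h/2)·k1); k3 = f(t_n + h/2, u_n + (h/2)·k2); k4 = f(t_n + h, u_n + h·k3); u_{n+1} = u_n + (h/6)·(k1 + 2k2 + 2k3 + k4).
t=0.000000, u=2.400000:
  k1 = f(0.000000, 2.400000) = 4.824000
  k2 = f(0.260000, 3.654240) = 7.345022
  k3 = f(0.260000, 4.309706) = 8.662509
  k4 = f(0.520000, 6.904505) = 13.878054
  u ← 2.400000 + (0.52/6)·(k1 + 2k2 + 2k3 + k4) = 6.795483
u(0.52) ≈ 6.7955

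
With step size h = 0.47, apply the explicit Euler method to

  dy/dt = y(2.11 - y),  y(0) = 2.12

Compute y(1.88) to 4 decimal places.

Euler: y_{n+1} = y_n + h·f(t_n, y_n).
t=0.000000, y=2.120000: f=-0.021200 → y ← 2.120000 + 0.47·(-0.021200) = 2.110036
t=0.470000, y=2.110036: f=-0.000076 → y ← 2.110036 + 0.47·(-0.000076) = 2.110000
t=0.940000, y=2.110000: f=-0.000001 → y ← 2.110000 + 0.47·(-0.000001) = 2.110000
t=1.410000, y=2.110000: f=0.000000 → y ← 2.110000 + 0.47·0.000000 = 2.110000
y(1.88) ≈ 2.1100

2.1100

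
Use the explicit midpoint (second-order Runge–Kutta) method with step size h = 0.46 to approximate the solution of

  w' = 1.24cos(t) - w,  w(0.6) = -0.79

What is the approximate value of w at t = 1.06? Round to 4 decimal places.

-0.2335

Midpoint: k1 = f(t_n, w_n); k2 = f(t_n + h/2, w_n + (h/2)·k1); w_{n+1} = w_n + h·k2.
t=0.600000, w=-0.790000:
  k1 = f(0.600000, -0.790000) = 1.813416
  k2 = f(0.830000, -0.372914) = 1.209760
  w ← -0.790000 + 0.46·1.209760 = -0.233510
w(1.06) ≈ -0.2335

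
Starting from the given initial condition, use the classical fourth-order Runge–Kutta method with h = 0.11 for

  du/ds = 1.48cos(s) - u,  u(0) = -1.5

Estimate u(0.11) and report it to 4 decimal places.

-1.1899

RK4: k1 = f(s_n, u_n); k2 = f(s_n + h/2, u_n + (h/2)·k1); k3 = f(s_n + h/2, u_n + (h/2)·k2); k4 = f(s_n + h, u_n + h·k3); u_{n+1} = u_n + (h/6)·(k1 + 2k2 + 2k3 + k4).
s=0.000000, u=-1.500000:
  k1 = f(0.000000, -1.500000) = 2.980000
  k2 = f(0.055000, -1.336100) = 2.813862
  k3 = f(0.055000, -1.345238) = 2.823000
  k4 = f(0.110000, -1.189470) = 2.660525
  u ← -1.500000 + (0.11/6)·(k1 + 2k2 + 2k3 + k4) = -1.189905
u(0.11) ≈ -1.1899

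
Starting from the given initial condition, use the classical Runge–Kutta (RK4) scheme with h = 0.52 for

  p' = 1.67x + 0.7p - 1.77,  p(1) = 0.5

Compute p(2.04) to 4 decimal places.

RK4: k1 = f(x_n, p_n); k2 = f(x_n + h/2, p_n + (h/2)·k1); k3 = f(x_n + h/2, p_n + (h/2)·k2); k4 = f(x_n + h, p_n + h·k3); p_{n+1} = p_n + (h/6)·(k1 + 2k2 + 2k3 + k4).
x=1.000000, p=0.500000:
  k1 = f(1.000000, 0.500000) = 0.250000
  k2 = f(1.260000, 0.565000) = 0.729700
  k3 = f(1.260000, 0.689722) = 0.817005
  k4 = f(1.520000, 0.924843) = 1.415790
  p ← 0.500000 + (0.52/6)·(k1 + 2k2 + 2k3 + k4) = 0.912464
x=1.520000, p=0.912464:
  k1 = f(1.520000, 0.912464) = 1.407125
  k2 = f(1.780000, 1.278317) = 2.097422
  k3 = f(1.780000, 1.457794) = 2.223056
  k4 = f(2.040000, 2.068453) = 3.084717
  p ← 0.912464 + (0.52/6)·(k1 + 2k2 + 2k3 + k4) = 2.050640
p(2.04) ≈ 2.0506

2.0506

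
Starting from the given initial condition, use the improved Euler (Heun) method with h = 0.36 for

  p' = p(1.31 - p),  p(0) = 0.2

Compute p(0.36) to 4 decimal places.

0.2919

Heun: k1 = f(x_n, p_n); k2 = f(x_n + h, p_n + h·k1); p_{n+1} = p_n + (h/2)·(k1 + k2).
x=0.000000, p=0.200000:
  k1 = f(0.000000, 0.200000) = 0.222000
  k2 = f(0.360000, 0.279920) = 0.288340
  p ← 0.200000 + (0.36/2)·(0.222000 + 0.288340) = 0.291861
p(0.36) ≈ 0.2919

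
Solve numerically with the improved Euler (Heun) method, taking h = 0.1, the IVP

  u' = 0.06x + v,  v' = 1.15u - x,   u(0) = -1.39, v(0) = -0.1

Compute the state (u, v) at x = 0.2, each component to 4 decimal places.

Heun on (u,v): k1 = f(x_n, state_n); k2 = f(x_n + h, state_n + h·k1); state_{n+1} = state_n + (h/2)·(k1 + k2).
0.000000: (-1.390000, -0.100000)
  k1 = (-0.100000, -1.598500)
  predictor → (-1.400000, -0.259850)
  k2 = (-0.253850, -1.710000)
  → (-1.407693, -0.265425)
0.100000: (-1.407693, -0.265425)
  k1 = (-0.259425, -1.718846)
  predictor → (-1.433635, -0.437310)
  k2 = (-0.425310, -1.848680)
  → (-1.441929, -0.443801)
(u(0.2), v(0.2)) ≈ (-1.4419, -0.4438)

-1.4419, -0.4438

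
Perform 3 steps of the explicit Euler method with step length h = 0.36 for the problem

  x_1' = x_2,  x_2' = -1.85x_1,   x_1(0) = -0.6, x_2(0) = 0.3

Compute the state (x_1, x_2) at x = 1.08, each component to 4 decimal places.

0.1297, 1.1872

Euler on (x_1,x_2): x_1_{n+1} = x_1_n + h·x_1', x_2_{n+1} = x_2_n + h·x_2'.
0.000000: (-0.600000, 0.300000); f=(0.300000, 1.110000) → (-0.492000, 0.699600)
0.360000: (-0.492000, 0.699600); f=(0.699600, 0.910200) → (-0.240144, 1.027272)
0.720000: (-0.240144, 1.027272); f=(1.027272, 0.444266) → (0.129674, 1.187208)
(x_1(1.08), x_2(1.08)) ≈ (0.1297, 1.1872)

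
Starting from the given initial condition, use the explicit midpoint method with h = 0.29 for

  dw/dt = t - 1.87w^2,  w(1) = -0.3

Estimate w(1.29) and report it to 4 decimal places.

Midpoint: k1 = f(t_n, w_n); k2 = f(t_n + h/2, w_n + (h/2)·k1); w_{n+1} = w_n + h·k2.
t=1.000000, w=-0.300000:
  k1 = f(1.000000, -0.300000) = 0.831700
  k2 = f(1.145000, -0.179403) = 1.084813
  w ← -0.300000 + 0.29·1.084813 = 0.014596
w(1.29) ≈ 0.0146

0.0146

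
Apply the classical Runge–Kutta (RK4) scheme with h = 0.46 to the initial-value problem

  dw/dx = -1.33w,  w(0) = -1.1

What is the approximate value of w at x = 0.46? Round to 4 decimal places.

RK4: k1 = f(x_n, w_n); k2 = f(x_n + h/2, w_n + (h/2)·k1); k3 = f(x_n + h/2, w_n + (h/2)·k2); k4 = f(x_n + h, w_n + h·k3); w_{n+1} = w_n + (h/6)·(k1 + 2k2 + 2k3 + k4).
x=0.000000, w=-1.100000:
  k1 = f(0.000000, -1.100000) = 1.463000
  k2 = f(0.230000, -0.763510) = 1.015468
  k3 = f(0.230000, -0.866442) = 1.152368
  k4 = f(0.460000, -0.569911) = 0.757981
  w ← -1.100000 + (0.46/6)·(k1 + 2k2 + 2k3 + k4) = -0.597323
w(0.46) ≈ -0.5973

-0.5973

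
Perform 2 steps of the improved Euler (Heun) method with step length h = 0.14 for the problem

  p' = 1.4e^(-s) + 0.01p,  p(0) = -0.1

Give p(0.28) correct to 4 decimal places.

0.2427

Heun: k1 = f(s_n, p_n); k2 = f(s_n + h, p_n + h·k1); p_{n+1} = p_n + (h/2)·(k1 + k2).
s=0.000000, p=-0.100000:
  k1 = f(0.000000, -0.100000) = 1.399000
  k2 = f(0.140000, 0.095860) = 1.218060
  p ← -0.100000 + (0.14/2)·(1.399000 + 1.218060) = 0.083194
s=0.140000, p=0.083194:
  k1 = f(0.140000, 0.083194) = 1.217933
  k2 = f(0.280000, 0.253705) = 1.060634
  p ← 0.083194 + (0.14/2)·(1.217933 + 1.060634) = 0.242694
p(0.28) ≈ 0.2427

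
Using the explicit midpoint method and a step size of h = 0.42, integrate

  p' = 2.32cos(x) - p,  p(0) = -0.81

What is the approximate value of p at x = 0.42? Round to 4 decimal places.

Midpoint: k1 = f(x_n, p_n); k2 = f(x_n + h/2, p_n + (h/2)·k1); p_{n+1} = p_n + h·k2.
x=0.000000, p=-0.810000:
  k1 = f(0.000000, -0.810000) = 3.130000
  k2 = f(0.210000, -0.152700) = 2.421732
  p ← -0.810000 + 0.42·2.421732 = 0.207127
p(0.42) ≈ 0.2071

0.2071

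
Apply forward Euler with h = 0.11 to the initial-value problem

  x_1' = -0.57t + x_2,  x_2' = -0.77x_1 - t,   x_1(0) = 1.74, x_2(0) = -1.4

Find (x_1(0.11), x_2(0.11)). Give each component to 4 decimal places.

1.5860, -1.5474

Euler on (x_1,x_2): x_1_{n+1} = x_1_n + h·x_1', x_2_{n+1} = x_2_n + h·x_2'.
0.000000: (1.740000, -1.400000); f=(-1.400000, -1.339800) → (1.586000, -1.547378)
(x_1(0.11), x_2(0.11)) ≈ (1.5860, -1.5474)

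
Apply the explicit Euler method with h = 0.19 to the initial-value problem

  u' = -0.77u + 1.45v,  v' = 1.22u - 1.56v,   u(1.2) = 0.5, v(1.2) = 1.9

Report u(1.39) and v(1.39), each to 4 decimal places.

Euler on (u,v): u_{n+1} = u_n + h·u', v_{n+1} = v_n + h·v'.
1.200000: (0.500000, 1.900000); f=(2.370000, -2.354000) → (0.950300, 1.452740)
(u(1.39), v(1.39)) ≈ (0.9503, 1.4527)

0.9503, 1.4527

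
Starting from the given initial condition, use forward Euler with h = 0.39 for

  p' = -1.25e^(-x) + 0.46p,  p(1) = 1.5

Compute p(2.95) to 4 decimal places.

2.6590

Euler: p_{n+1} = p_n + h·f(x_n, p_n).
x=1.000000, p=1.500000: f=0.230151 → p ← 1.500000 + 0.39·0.230151 = 1.589759
x=1.390000, p=1.589759: f=0.419945 → p ← 1.589759 + 0.39·0.419945 = 1.753537
x=1.780000, p=1.753537: f=0.595829 → p ← 1.753537 + 0.39·0.595829 = 1.985911
x=2.170000, p=1.985911: f=0.770797 → p ← 1.985911 + 0.39·0.770797 = 2.286522
x=2.560000, p=2.286522: f=0.955169 → p ← 2.286522 + 0.39·0.955169 = 2.659037
p(2.95) ≈ 2.6590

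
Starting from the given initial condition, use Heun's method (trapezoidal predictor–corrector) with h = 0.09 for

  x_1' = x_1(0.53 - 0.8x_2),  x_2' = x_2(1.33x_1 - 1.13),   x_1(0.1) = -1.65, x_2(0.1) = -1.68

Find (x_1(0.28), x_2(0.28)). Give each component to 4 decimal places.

-2.1643, -0.8793

Heun on (x_1,x_2): k1 = f(t_n, state_n); k2 = f(t_n + h, state_n + h·k1); state_{n+1} = state_n + (h/2)·(k1 + k2).
0.100000: (-1.650000, -1.680000)
  k1 = (-3.092100, 5.585160)
  predictor → (-1.928289, -1.177336)
  k2 = (-2.838188, 4.349813)
  → (-1.916863, -1.232926)
0.190000: (-1.916863, -1.232926)
  k1 = (-2.906618, 4.536463)
  predictor → (-2.178459, -0.824645)
  k2 = (-2.591746, 3.321132)
  → (-2.164289, -0.879334)
(x_1(0.28), x_2(0.28)) ≈ (-2.1643, -0.8793)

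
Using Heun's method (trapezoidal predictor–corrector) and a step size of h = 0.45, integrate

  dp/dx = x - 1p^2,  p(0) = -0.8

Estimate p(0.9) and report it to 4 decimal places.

-1.5618

Heun: k1 = f(x_n, p_n); k2 = f(x_n + h, p_n + h·k1); p_{n+1} = p_n + (h/2)·(k1 + k2).
x=0.000000, p=-0.800000:
  k1 = f(0.000000, -0.800000) = -0.640000
  k2 = f(0.450000, -1.088000) = -0.733744
  p ← -0.800000 + (0.45/2)·(-0.640000 + (-0.733744)) = -1.109092
x=0.450000, p=-1.109092:
  k1 = f(0.450000, -1.109092) = -0.780086
  k2 = f(0.900000, -1.460131) = -1.231983
  p ← -1.109092 + (0.45/2)·(-0.780086 + (-1.231983)) = -1.561808
p(0.9) ≈ -1.5618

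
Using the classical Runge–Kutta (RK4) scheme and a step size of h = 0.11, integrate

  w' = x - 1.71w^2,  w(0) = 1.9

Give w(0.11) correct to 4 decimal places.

1.4049

RK4: k1 = f(x_n, w_n); k2 = f(x_n + h/2, w_n + (h/2)·k1); k3 = f(x_n + h/2, w_n + (h/2)·k2); k4 = f(x_n + h, w_n + h·k3); w_{n+1} = w_n + (h/6)·(k1 + 2k2 + 2k3 + k4).
x=0.000000, w=1.900000:
  k1 = f(0.000000, 1.900000) = -6.173100
  k2 = f(0.055000, 1.560480) = -4.109015
  k3 = f(0.055000, 1.674004) = -4.736916
  k4 = f(0.110000, 1.378939) = -3.141520
  w ← 1.900000 + (0.11/6)·(k1 + 2k2 + 2k3 + k4) = 1.404881
w(0.11) ≈ 1.4049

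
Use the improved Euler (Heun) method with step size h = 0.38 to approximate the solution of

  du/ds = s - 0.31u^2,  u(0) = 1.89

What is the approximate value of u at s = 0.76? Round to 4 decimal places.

Heun: k1 = f(s_n, u_n); k2 = f(s_n + h, u_n + h·k1); u_{n+1} = u_n + (h/2)·(k1 + k2).
s=0.000000, u=1.890000:
  k1 = f(0.000000, 1.890000) = -1.107351
  k2 = f(0.380000, 1.469207) = -0.289156
  u ← 1.890000 + (0.38/2)·(-1.107351 + (-0.289156)) = 1.624664
s=0.380000, u=1.624664:
  k1 = f(0.380000, 1.624664) = -0.438255
  k2 = f(0.760000, 1.458127) = 0.100899
  u ← 1.624664 + (0.38/2)·(-0.438255 + 0.100899) = 1.560566
u(0.76) ≈ 1.5606

1.5606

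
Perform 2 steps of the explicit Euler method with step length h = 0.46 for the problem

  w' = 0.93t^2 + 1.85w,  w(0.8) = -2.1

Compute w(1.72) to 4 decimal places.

Euler: w_{n+1} = w_n + h·f(t_n, w_n).
t=0.800000, w=-2.100000: f=-3.289800 → w ← -2.100000 + 0.46·(-3.289800) = -3.613308
t=1.260000, w=-3.613308: f=-5.208152 → w ← -3.613308 + 0.46·(-5.208152) = -6.009058
w(1.72) ≈ -6.0091

-6.0091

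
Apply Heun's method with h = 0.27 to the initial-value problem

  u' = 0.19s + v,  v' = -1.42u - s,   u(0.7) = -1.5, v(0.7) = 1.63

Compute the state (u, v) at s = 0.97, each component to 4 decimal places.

Heun on (u,v): k1 = f(s_n, state_n); k2 = f(s_n + h, state_n + h·k1); state_{n+1} = state_n + (h/2)·(k1 + k2).
0.700000: (-1.500000, 1.630000)
  k1 = (1.763000, 1.430000)
  predictor → (-1.023990, 2.016100)
  k2 = (2.200400, 0.484066)
  → (-0.964941, 1.888399)
(u(0.97), v(0.97)) ≈ (-0.9649, 1.8884)

-0.9649, 1.8884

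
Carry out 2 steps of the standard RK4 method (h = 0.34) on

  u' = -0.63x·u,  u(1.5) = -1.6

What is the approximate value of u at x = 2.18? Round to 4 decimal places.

-0.7276

RK4: k1 = f(x_n, u_n); k2 = f(x_n + h/2, u_n + (h/2)·k1); k3 = f(x_n + h/2, u_n + (h/2)·k2); k4 = f(x_n + h, u_n + h·k3); u_{n+1} = u_n + (h/6)·(k1 + 2k2 + 2k3 + k4).
x=1.500000, u=-1.600000:
  k1 = f(1.500000, -1.600000) = 1.512000
  k2 = f(1.670000, -1.342960) = 1.412928
  k3 = f(1.670000, -1.359802) = 1.430648
  k4 = f(1.840000, -1.113580) = 1.290862
  u ← -1.600000 + (0.34/6)·(k1 + 2k2 + 2k3 + k4) = -1.118899
x=1.840000, u=-1.118899:
  k1 = f(1.840000, -1.118899) = 1.297028
  k2 = f(2.010000, -0.898404) = 1.137650
  k3 = f(2.010000, -0.925499) = 1.171959
  k4 = f(2.180000, -0.720433) = 0.989443
  u ← -1.118899 + (0.34/6)·(k1 + 2k2 + 2k3 + k4) = -0.727577
u(2.18) ≈ -0.7276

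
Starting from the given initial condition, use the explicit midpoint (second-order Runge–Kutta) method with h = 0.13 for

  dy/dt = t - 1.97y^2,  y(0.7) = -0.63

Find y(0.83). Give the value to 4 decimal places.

-0.6339

Midpoint: k1 = f(t_n, y_n); k2 = f(t_n + h/2, y_n + (h/2)·k1); y_{n+1} = y_n + h·k2.
t=0.700000, y=-0.630000:
  k1 = f(0.700000, -0.630000) = -0.081893
  k2 = f(0.765000, -0.635323) = -0.030162
  y ← -0.630000 + 0.13·(-0.030162) = -0.633921
y(0.83) ≈ -0.6339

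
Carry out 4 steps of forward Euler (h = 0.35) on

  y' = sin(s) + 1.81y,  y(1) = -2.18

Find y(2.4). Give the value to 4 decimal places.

-12.4490

Euler: y_{n+1} = y_n + h·f(s_n, y_n).
s=1.000000, y=-2.180000: f=-3.104329 → y ← -2.180000 + 0.35·(-3.104329) = -3.266515
s=1.350000, y=-3.266515: f=-4.936669 → y ← -3.266515 + 0.35·(-4.936669) = -4.994349
s=1.700000, y=-4.994349: f=-8.048107 → y ← -4.994349 + 0.35·(-8.048107) = -7.811187
s=2.050000, y=-7.811187: f=-13.250886 → y ← -7.811187 + 0.35·(-13.250886) = -12.448997
y(2.4) ≈ -12.4490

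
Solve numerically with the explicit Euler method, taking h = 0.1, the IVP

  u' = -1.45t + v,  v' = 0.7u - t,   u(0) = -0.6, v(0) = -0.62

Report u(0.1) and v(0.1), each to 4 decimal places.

-0.6620, -0.6620

Euler on (u,v): u_{n+1} = u_n + h·u', v_{n+1} = v_n + h·v'.
0.000000: (-0.600000, -0.620000); f=(-0.620000, -0.420000) → (-0.662000, -0.662000)
(u(0.1), v(0.1)) ≈ (-0.6620, -0.6620)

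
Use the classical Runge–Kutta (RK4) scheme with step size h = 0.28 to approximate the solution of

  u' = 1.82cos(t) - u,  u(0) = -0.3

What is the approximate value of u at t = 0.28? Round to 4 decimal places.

0.2115

RK4: k1 = f(t_n, u_n); k2 = f(t_n + h/2, u_n + (h/2)·k1); k3 = f(t_n + h/2, u_n + (h/2)·k2); k4 = f(t_n + h, u_n + h·k3); u_{n+1} = u_n + (h/6)·(k1 + 2k2 + 2k3 + k4).
t=0.000000, u=-0.300000:
  k1 = f(0.000000, -0.300000) = 2.120000
  k2 = f(0.140000, -0.003200) = 1.805393
  k3 = f(0.140000, -0.047245) = 1.849438
  k4 = f(0.280000, 0.217843) = 1.531278
  u ← -0.300000 + (0.28/6)·(k1 + 2k2 + 2k3 + k4) = 0.211511
u(0.28) ≈ 0.2115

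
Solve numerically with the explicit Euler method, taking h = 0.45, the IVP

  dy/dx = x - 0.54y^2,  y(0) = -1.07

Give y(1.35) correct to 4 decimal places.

-1.7947

Euler: y_{n+1} = y_n + h·f(x_n, y_n).
x=0.000000, y=-1.070000: f=-0.618246 → y ← -1.070000 + 0.45·(-0.618246) = -1.348211
x=0.450000, y=-1.348211: f=-0.531543 → y ← -1.348211 + 0.45·(-0.531543) = -1.587405
x=0.900000, y=-1.587405: f=-0.460722 → y ← -1.587405 + 0.45·(-0.460722) = -1.794730
y(1.35) ≈ -1.7947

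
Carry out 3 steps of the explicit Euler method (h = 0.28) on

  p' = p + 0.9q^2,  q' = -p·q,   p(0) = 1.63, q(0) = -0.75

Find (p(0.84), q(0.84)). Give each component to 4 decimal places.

Euler on (p,q): p_{n+1} = p_n + h·p', q_{n+1} = q_n + h·q'.
0.000000: (1.630000, -0.750000); f=(2.136250, 1.222500) → (2.228150, -0.407700)
0.280000: (2.228150, -0.407700); f=(2.377747, 0.908417) → (2.893919, -0.153343)
0.560000: (2.893919, -0.153343); f=(2.915082, 0.443763) → (3.710142, -0.029090)
(p(0.84), q(0.84)) ≈ (3.7101, -0.0291)

3.7101, -0.0291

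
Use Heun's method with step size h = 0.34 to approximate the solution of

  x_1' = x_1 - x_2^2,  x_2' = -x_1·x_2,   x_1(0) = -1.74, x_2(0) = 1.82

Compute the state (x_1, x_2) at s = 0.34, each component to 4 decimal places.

Heun on (x_1,x_2): k1 = f(s_n, state_n); k2 = f(s_n + h, state_n + h·k1); state_{n+1} = state_n + (h/2)·(k1 + k2).
0.000000: (-1.740000, 1.820000)
  k1 = (-5.052400, 3.166800)
  predictor → (-3.457816, 2.896712)
  k2 = (-11.848756, 10.016297)
  → (-4.613197, 4.061127)
(x_1(0.34), x_2(0.34)) ≈ (-4.6132, 4.0611)

-4.6132, 4.0611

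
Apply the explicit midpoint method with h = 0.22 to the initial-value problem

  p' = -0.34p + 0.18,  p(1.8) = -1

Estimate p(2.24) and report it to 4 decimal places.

Midpoint: k1 = f(t_n, p_n); k2 = f(t_n + h/2, p_n + (h/2)·k1); p_{n+1} = p_n + h·k2.
t=1.800000, p=-1.000000:
  k1 = f(1.800000, -1.000000) = 0.520000
  k2 = f(1.910000, -0.942800) = 0.500552
  p ← -1.000000 + 0.22·0.500552 = -0.889879
t=2.020000, p=-0.889879:
  k1 = f(2.020000, -0.889879) = 0.482559
  k2 = f(2.130000, -0.836797) = 0.464511
  p ← -0.889879 + 0.22·0.464511 = -0.787686
p(2.24) ≈ -0.7877

-0.7877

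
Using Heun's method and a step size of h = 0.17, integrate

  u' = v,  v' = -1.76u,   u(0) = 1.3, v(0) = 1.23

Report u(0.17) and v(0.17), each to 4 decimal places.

Heun on (u,v): k1 = f(x_n, state_n); k2 = f(x_n + h, state_n + h·k1); state_{n+1} = state_n + (h/2)·(k1 + k2).
0.000000: (1.300000, 1.230000)
  k1 = (1.230000, -2.288000)
  predictor → (1.509100, 0.841040)
  k2 = (0.841040, -2.656016)
  → (1.476038, 0.809759)
(u(0.17), v(0.17)) ≈ (1.4760, 0.8098)

1.4760, 0.8098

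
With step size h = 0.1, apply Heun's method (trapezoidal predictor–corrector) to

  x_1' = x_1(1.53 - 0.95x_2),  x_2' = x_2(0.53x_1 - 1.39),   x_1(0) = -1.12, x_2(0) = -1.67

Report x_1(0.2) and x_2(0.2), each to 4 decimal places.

Heun on (x_1,x_2): k1 = f(x_n, state_n); k2 = f(x_n + h, state_n + h·k1); state_{n+1} = state_n + (h/2)·(k1 + k2).
0.000000: (-1.120000, -1.670000)
  k1 = (-3.490480, 3.312612)
  predictor → (-1.469048, -1.338739)
  k2 = (-4.115981, 2.903183)
  → (-1.500323, -1.359210)
0.100000: (-1.500323, -1.359210)
  k1 = (-4.232786, 2.970107)
  predictor → (-1.923602, -1.062200)
  k2 = (-4.884197, 2.559379)
  → (-1.956172, -1.082736)
(x_1(0.2), x_2(0.2)) ≈ (-1.9562, -1.0827)

-1.9562, -1.0827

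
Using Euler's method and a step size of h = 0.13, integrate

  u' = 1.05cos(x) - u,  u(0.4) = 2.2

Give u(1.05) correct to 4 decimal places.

Euler: u_{n+1} = u_n + h·f(x_n, u_n).
x=0.400000, u=2.200000: f=-1.232886 → u ← 2.200000 + 0.13·(-1.232886) = 2.039725
x=0.530000, u=2.039725: f=-1.133777 → u ← 2.039725 + 0.13·(-1.133777) = 1.892334
x=0.660000, u=1.892334: f=-1.062842 → u ← 1.892334 + 0.13·(-1.062842) = 1.754164
x=0.790000, u=1.754164: f=-1.015127 → u ← 1.754164 + 0.13·(-1.015127) = 1.622198
x=0.920000, u=1.622198: f=-0.986087 → u ← 1.622198 + 0.13·(-0.986087) = 1.494007
u(1.05) ≈ 1.4940

1.4940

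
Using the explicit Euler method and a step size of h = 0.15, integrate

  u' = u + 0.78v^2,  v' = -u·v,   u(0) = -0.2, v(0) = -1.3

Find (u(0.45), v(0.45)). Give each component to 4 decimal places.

0.4104, -1.3106

Euler on (u,v): u_{n+1} = u_n + h·u', v_{n+1} = v_n + h·v'.
0.000000: (-0.200000, -1.300000); f=(1.118200, -0.260000) → (-0.032270, -1.339000)
0.150000: (-0.032270, -1.339000); f=(1.366208, -0.043210) → (0.172661, -1.345481)
0.300000: (0.172661, -1.345481); f=(1.584711, 0.232313) → (0.410368, -1.310635)
(u(0.45), v(0.45)) ≈ (0.4104, -1.3106)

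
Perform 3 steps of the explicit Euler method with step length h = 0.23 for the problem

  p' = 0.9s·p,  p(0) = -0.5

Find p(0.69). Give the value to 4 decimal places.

Euler: p_{n+1} = p_n + h·f(s_n, p_n).
s=0.000000, p=-0.500000: f=0.000000 → p ← -0.500000 + 0.23·0.000000 = -0.500000
s=0.230000, p=-0.500000: f=-0.103500 → p ← -0.500000 + 0.23·(-0.103500) = -0.523805
s=0.460000, p=-0.523805: f=-0.216855 → p ← -0.523805 + 0.23·(-0.216855) = -0.573682
p(0.69) ≈ -0.5737

-0.5737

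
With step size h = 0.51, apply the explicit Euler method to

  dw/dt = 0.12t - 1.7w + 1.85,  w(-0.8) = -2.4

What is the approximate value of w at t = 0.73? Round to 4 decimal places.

Euler: w_{n+1} = w_n + h·f(t_n, w_n).
t=-0.800000, w=-2.400000: f=5.834000 → w ← -2.400000 + 0.51·5.834000 = 0.575340
t=-0.290000, w=0.575340: f=0.837122 → w ← 0.575340 + 0.51·0.837122 = 1.002272
t=0.220000, w=1.002272: f=0.172537 → w ← 1.002272 + 0.51·0.172537 = 1.090266
w(0.73) ≈ 1.0903

1.0903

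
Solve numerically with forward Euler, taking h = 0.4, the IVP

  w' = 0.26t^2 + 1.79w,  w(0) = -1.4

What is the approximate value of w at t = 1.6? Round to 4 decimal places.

Euler: w_{n+1} = w_n + h·f(t_n, w_n).
t=0.000000, w=-1.400000: f=-2.506000 → w ← -1.400000 + 0.4·(-2.506000) = -2.402400
t=0.400000, w=-2.402400: f=-4.258696 → w ← -2.402400 + 0.4·(-4.258696) = -4.105878
t=0.800000, w=-4.105878: f=-7.183122 → w ← -4.105878 + 0.4·(-7.183122) = -6.979127
t=1.200000, w=-6.979127: f=-12.118238 → w ← -6.979127 + 0.4·(-12.118238) = -11.826423
w(1.6) ≈ -11.8264

-11.8264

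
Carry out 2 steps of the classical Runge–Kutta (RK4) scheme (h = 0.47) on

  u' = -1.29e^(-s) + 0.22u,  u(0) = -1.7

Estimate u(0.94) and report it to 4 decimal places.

RK4: k1 = f(s_n, u_n); k2 = f(s_n + h/2, u_n + (h/2)·k1); k3 = f(s_n + h/2, u_n + (h/2)·k2); k4 = f(s_n + h, u_n + h·k3); u_{n+1} = u_n + (h/6)·(k1 + 2k2 + 2k3 + k4).
s=0.000000, u=-1.700000:
  k1 = f(0.000000, -1.700000) = -1.664000
  k2 = f(0.235000, -2.091040) = -1.479865
  k3 = f(0.235000, -2.047768) = -1.470345
  k4 = f(0.470000, -2.391062) = -1.332287
  u ← -1.700000 + (0.47/6)·(k1 + 2k2 + 2k3 + k4) = -2.396909
s=0.470000, u=-2.396909:
  k1 = f(0.470000, -2.396909) = -1.333573
  k2 = f(0.705000, -2.710298) = -1.233666
  k3 = f(0.705000, -2.686820) = -1.228501
  k4 = f(0.940000, -2.974304) = -1.158257
  u ← -2.396909 + (0.47/6)·(k1 + 2k2 + 2k3 + k4) = -2.977841
u(0.94) ≈ -2.9778

-2.9778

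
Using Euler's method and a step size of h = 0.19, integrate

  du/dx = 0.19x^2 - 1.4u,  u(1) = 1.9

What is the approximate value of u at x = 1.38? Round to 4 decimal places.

1.1013

Euler: u_{n+1} = u_n + h·f(x_n, u_n).
x=1.000000, u=1.900000: f=-2.470000 → u ← 1.900000 + 0.19·(-2.470000) = 1.430700
x=1.190000, u=1.430700: f=-1.733921 → u ← 1.430700 + 0.19·(-1.733921) = 1.101255
u(1.38) ≈ 1.1013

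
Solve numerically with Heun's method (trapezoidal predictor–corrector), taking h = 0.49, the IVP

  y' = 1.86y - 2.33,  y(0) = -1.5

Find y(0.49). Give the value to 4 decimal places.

Heun: k1 = f(x_n, y_n); k2 = f(x_n + h, y_n + h·k1); y_{n+1} = y_n + (h/2)·(k1 + k2).
x=0.000000, y=-1.500000:
  k1 = f(0.000000, -1.500000) = -5.120000
  k2 = f(0.490000, -4.008800) = -9.786368
  y ← -1.500000 + (0.49/2)·(-5.120000 + (-9.786368)) = -5.152060
y(0.49) ≈ -5.1521

-5.1521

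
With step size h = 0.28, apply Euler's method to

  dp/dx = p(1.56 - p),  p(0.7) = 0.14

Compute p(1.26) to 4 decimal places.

0.2704

Euler: p_{n+1} = p_n + h·f(x_n, p_n).
x=0.700000, p=0.140000: f=0.198800 → p ← 0.140000 + 0.28·0.198800 = 0.195664
x=0.980000, p=0.195664: f=0.266951 → p ← 0.195664 + 0.28·0.266951 = 0.270410
p(1.26) ≈ 0.2704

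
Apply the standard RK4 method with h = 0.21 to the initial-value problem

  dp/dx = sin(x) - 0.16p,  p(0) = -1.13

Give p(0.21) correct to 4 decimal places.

RK4: k1 = f(x_n, p_n); k2 = f(x_n + h/2, p_n + (h/2)·k1); k3 = f(x_n + h/2, p_n + (h/2)·k2); k4 = f(x_n + h, p_n + h·k3); p_{n+1} = p_n + (h/6)·(k1 + 2k2 + 2k3 + k4).
x=0.000000, p=-1.130000:
  k1 = f(0.000000, -1.130000) = 0.180800
  k2 = f(0.105000, -1.111016) = 0.282570
  k3 = f(0.105000, -1.100330) = 0.280860
  k4 = f(0.210000, -1.071019) = 0.379823
  p ← -1.130000 + (0.21/6)·(k1 + 2k2 + 2k3 + k4) = -1.070938
p(0.21) ≈ -1.0709

-1.0709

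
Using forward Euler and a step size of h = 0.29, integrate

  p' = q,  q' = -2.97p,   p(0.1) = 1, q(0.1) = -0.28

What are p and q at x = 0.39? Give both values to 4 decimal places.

Euler on (p,q): p_{n+1} = p_n + h·p', q_{n+1} = q_n + h·q'.
0.100000: (1.000000, -0.280000); f=(-0.280000, -2.970000) → (0.918800, -1.141300)
(p(0.39), q(0.39)) ≈ (0.9188, -1.1413)

0.9188, -1.1413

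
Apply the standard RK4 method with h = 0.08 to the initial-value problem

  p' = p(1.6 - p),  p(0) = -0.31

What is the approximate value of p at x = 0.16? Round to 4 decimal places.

-0.4244

RK4: k1 = f(x_n, p_n); k2 = f(x_n + h/2, p_n + (h/2)·k1); k3 = f(x_n + h/2, p_n + (h/2)·k2); k4 = f(x_n + h, p_n + h·k3); p_{n+1} = p_n + (h/6)·(k1 + 2k2 + 2k3 + k4).
x=0.000000, p=-0.310000:
  k1 = f(0.000000, -0.310000) = -0.592100
  k2 = f(0.040000, -0.333684) = -0.645239
  k3 = f(0.040000, -0.335810) = -0.650063
  k4 = f(0.080000, -0.362005) = -0.710256
  p ← -0.310000 + (0.08/6)·(k1 + 2k2 + 2k3 + k4) = -0.361906
x=0.080000, p=-0.361906:
  k1 = f(0.080000, -0.361906) = -0.710026
  k2 = f(0.120000, -0.390307) = -0.776831
  k3 = f(0.120000, -0.392979) = -0.783200
  k4 = f(0.160000, -0.424562) = -0.859552
  p ← -0.361906 + (0.08/6)·(k1 + 2k2 + 2k3 + k4) = -0.424435
p(0.16) ≈ -0.4244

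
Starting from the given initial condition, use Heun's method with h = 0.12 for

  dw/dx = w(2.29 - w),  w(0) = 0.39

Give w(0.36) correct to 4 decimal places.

Heun: k1 = f(x_n, w_n); k2 = f(x_n + h, w_n + h·k1); w_{n+1} = w_n + (h/2)·(k1 + k2).
x=0.000000, w=0.390000:
  k1 = f(0.000000, 0.390000) = 0.741000
  k2 = f(0.120000, 0.478920) = 0.867362
  w ← 0.390000 + (0.12/2)·(0.741000 + 0.867362) = 0.486502
x=0.120000, w=0.486502:
  k1 = f(0.120000, 0.486502) = 0.877405
  k2 = f(0.240000, 0.591790) = 1.004984
  w ← 0.486502 + (0.12/2)·(0.877405 + 1.004984) = 0.599445
x=0.240000, w=0.599445:
  k1 = f(0.240000, 0.599445) = 1.013395
  k2 = f(0.360000, 0.721052) = 1.131293
  w ← 0.599445 + (0.12/2)·(1.013395 + 1.131293) = 0.728126
w(0.36) ≈ 0.7281

0.7281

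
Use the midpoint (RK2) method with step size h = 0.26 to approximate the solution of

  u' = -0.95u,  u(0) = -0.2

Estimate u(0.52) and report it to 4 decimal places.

Midpoint: k1 = f(x_n, u_n); k2 = f(x_n + h/2, u_n + (h/2)·k1); u_{n+1} = u_n + h·k2.
x=0.000000, u=-0.200000:
  k1 = f(0.000000, -0.200000) = 0.190000
  k2 = f(0.130000, -0.175300) = 0.166535
  u ← -0.200000 + 0.26·0.166535 = -0.156701
x=0.260000, u=-0.156701:
  k1 = f(0.260000, -0.156701) = 0.148866
  k2 = f(0.390000, -0.137348) = 0.130481
  u ← -0.156701 + 0.26·0.130481 = -0.122776
u(0.52) ≈ -0.1228

-0.1228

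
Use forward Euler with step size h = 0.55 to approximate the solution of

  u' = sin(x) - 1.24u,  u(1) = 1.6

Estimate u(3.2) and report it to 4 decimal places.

Euler: u_{n+1} = u_n + h·f(x_n, u_n).
x=1.000000, u=1.600000: f=-1.142529 → u ← 1.600000 + 0.55·(-1.142529) = 0.971609
x=1.550000, u=0.971609: f=-0.205011 → u ← 0.971609 + 0.55·(-0.205011) = 0.858853
x=2.100000, u=0.858853: f=-0.201768 → u ← 0.858853 + 0.55·(-0.201768) = 0.747880
x=2.650000, u=0.747880: f=-0.455341 → u ← 0.747880 + 0.55·(-0.455341) = 0.497443
u(3.2) ≈ 0.4974

0.4974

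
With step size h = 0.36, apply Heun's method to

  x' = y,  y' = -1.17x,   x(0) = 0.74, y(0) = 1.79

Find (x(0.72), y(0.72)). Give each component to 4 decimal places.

1.7109, 0.6813

Heun on (x,y): k1 = f(s_n, state_n); k2 = f(s_n + h, state_n + h·k1); state_{n+1} = state_n + (h/2)·(k1 + k2).
0.000000: (0.740000, 1.790000)
  k1 = (1.790000, -0.865800)
  predictor → (1.384400, 1.478312)
  k2 = (1.478312, -1.619748)
  → (1.328296, 1.342601)
0.360000: (1.328296, 1.342601)
  k1 = (1.342601, -1.554107)
  predictor → (1.811633, 0.783123)
  k2 = (0.783123, -2.119610)
  → (1.710927, 0.681332)
(x(0.72), y(0.72)) ≈ (1.7109, 0.6813)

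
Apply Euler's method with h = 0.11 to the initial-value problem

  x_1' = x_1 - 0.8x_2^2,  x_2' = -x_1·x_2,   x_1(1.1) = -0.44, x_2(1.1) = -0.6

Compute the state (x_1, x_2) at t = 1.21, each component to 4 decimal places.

-0.5201, -0.6290

Euler on (x_1,x_2): x_1_{n+1} = x_1_n + h·x_1', x_2_{n+1} = x_2_n + h·x_2'.
1.100000: (-0.440000, -0.600000); f=(-0.728000, -0.264000) → (-0.520080, -0.629040)
(x_1(1.21), x_2(1.21)) ≈ (-0.5201, -0.6290)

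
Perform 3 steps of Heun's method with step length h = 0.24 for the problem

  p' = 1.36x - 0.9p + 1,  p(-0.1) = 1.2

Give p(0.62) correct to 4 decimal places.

1.3788

Heun: k1 = f(x_n, p_n); k2 = f(x_n + h, p_n + h·k1); p_{n+1} = p_n + (h/2)·(k1 + k2).
x=-0.100000, p=1.200000:
  k1 = f(-0.100000, 1.200000) = -0.216000
  k2 = f(0.140000, 1.148160) = 0.157056
  p ← 1.200000 + (0.24/2)·(-0.216000 + 0.157056) = 1.192927
x=0.140000, p=1.192927:
  k1 = f(0.140000, 1.192927) = 0.116766
  k2 = f(0.380000, 1.220951) = 0.417945
  p ← 1.192927 + (0.24/2)·(0.116766 + 0.417945) = 1.257092
x=0.380000, p=1.257092:
  k1 = f(0.380000, 1.257092) = 0.385417
  k2 = f(0.620000, 1.349592) = 0.628567
  p ← 1.257092 + (0.24/2)·(0.385417 + 0.628567) = 1.378770
p(0.62) ≈ 1.3788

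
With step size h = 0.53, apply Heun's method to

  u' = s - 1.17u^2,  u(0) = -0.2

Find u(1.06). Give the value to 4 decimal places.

0.3203

Heun: k1 = f(s_n, u_n); k2 = f(s_n + h, u_n + h·k1); u_{n+1} = u_n + (h/2)·(k1 + k2).
s=0.000000, u=-0.200000:
  k1 = f(0.000000, -0.200000) = -0.046800
  k2 = f(0.530000, -0.224804) = 0.470872
  u ← -0.200000 + (0.53/2)·(-0.046800 + 0.470872) = -0.087621
s=0.530000, u=-0.087621:
  k1 = f(0.530000, -0.087621) = 0.521017
  k2 = f(1.060000, 0.188518) = 1.018419
  u ← -0.087621 + (0.53/2)·(0.521017 + 1.018419) = 0.320330
u(1.06) ≈ 0.3203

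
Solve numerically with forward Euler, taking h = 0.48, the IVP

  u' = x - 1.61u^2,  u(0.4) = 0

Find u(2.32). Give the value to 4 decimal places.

1.1244

Euler: u_{n+1} = u_n + h·f(x_n, u_n).
x=0.400000, u=0.000000: f=0.400000 → u ← 0.000000 + 0.48·0.400000 = 0.192000
x=0.880000, u=0.192000: f=0.820649 → u ← 0.192000 + 0.48·0.820649 = 0.585912
x=1.360000, u=0.585912: f=0.807299 → u ← 0.585912 + 0.48·0.807299 = 0.973415
x=1.840000, u=0.973415: f=0.314465 → u ← 0.973415 + 0.48·0.314465 = 1.124358
u(2.32) ≈ 1.1244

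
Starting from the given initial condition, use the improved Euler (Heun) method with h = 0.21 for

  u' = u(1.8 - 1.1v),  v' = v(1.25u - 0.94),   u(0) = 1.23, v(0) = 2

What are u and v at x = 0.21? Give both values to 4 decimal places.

Heun on (u,v): k1 = f(x_n, state_n); k2 = f(x_n + h, state_n + h·k1); state_{n+1} = state_n + (h/2)·(k1 + k2).
0.000000: (1.230000, 2.000000)
  k1 = (-0.492000, 1.195000)
  predictor → (1.126680, 2.250950)
  k2 = (-0.761686, 1.054232)
  → (1.098363, 2.236169)
(u(0.21), v(0.21)) ≈ (1.0984, 2.2362)

1.0984, 2.2362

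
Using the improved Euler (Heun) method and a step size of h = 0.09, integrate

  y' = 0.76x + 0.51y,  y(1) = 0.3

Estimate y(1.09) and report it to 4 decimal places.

0.3871

Heun: k1 = f(x_n, y_n); k2 = f(x_n + h, y_n + h·k1); y_{n+1} = y_n + (h/2)·(k1 + k2).
x=1.000000, y=0.300000:
  k1 = f(1.000000, 0.300000) = 0.913000
  k2 = f(1.090000, 0.382170) = 1.023307
  y ← 0.300000 + (0.09/2)·(0.913000 + 1.023307) = 0.387134
y(1.09) ≈ 0.3871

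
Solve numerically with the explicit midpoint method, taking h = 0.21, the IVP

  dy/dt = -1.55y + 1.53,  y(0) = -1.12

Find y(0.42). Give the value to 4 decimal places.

Midpoint: k1 = f(t_n, y_n); k2 = f(t_n + h/2, y_n + (h/2)·k1); y_{n+1} = y_n + h·k2.
t=0.000000, y=-1.120000:
  k1 = f(0.000000, -1.120000) = 3.266000
  k2 = f(0.105000, -0.777070) = 2.734459
  y ← -1.120000 + 0.21·2.734459 = -0.545764
t=0.210000, y=-0.545764:
  k1 = f(0.210000, -0.545764) = 2.375934
  k2 = f(0.315000, -0.296291) = 1.989251
  y ← -0.545764 + 0.21·1.989251 = -0.128021
y(0.42) ≈ -0.1280

-0.1280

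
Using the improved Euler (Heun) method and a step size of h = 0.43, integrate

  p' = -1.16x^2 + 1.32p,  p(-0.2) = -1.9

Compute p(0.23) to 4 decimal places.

-3.3133

Heun: k1 = f(x_n, p_n); k2 = f(x_n + h, p_n + h·k1); p_{n+1} = p_n + (h/2)·(k1 + k2).
x=-0.200000, p=-1.900000:
  k1 = f(-0.200000, -1.900000) = -2.554400
  k2 = f(0.230000, -2.998392) = -4.019241
  p ← -1.900000 + (0.43/2)·(-2.554400 + (-4.019241)) = -3.313333
p(0.23) ≈ -3.3133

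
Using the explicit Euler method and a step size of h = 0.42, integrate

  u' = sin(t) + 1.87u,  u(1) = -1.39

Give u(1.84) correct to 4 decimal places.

-3.3846

Euler: u_{n+1} = u_n + h·f(t_n, u_n).
t=1.000000, u=-1.390000: f=-1.757829 → u ← -1.390000 + 0.42·(-1.757829) = -2.128288
t=1.420000, u=-2.128288: f=-2.991247 → u ← -2.128288 + 0.42·(-2.991247) = -3.384612
u(1.84) ≈ -3.3846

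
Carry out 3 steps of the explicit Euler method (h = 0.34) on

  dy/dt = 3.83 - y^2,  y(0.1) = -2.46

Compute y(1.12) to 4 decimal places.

Euler: y_{n+1} = y_n + h·f(t_n, y_n).
t=0.100000, y=-2.460000: f=-2.221600 → y ← -2.460000 + 0.34·(-2.221600) = -3.215344
t=0.440000, y=-3.215344: f=-6.508437 → y ← -3.215344 + 0.34·(-6.508437) = -5.428213
t=0.780000, y=-5.428213: f=-25.635492 → y ← -5.428213 + 0.34·(-25.635492) = -14.144280
y(1.12) ≈ -14.1443

-14.1443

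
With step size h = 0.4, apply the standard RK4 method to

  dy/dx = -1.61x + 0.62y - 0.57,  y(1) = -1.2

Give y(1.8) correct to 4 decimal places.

-4.8403

RK4: k1 = f(x_n, y_n); k2 = f(x_n + h/2, y_n + (h/2)·k1); k3 = f(x_n + h/2, y_n + (h/2)·k2); k4 = f(x_n + h, y_n + h·k3); y_{n+1} = y_n + (h/6)·(k1 + 2k2 + 2k3 + k4).
x=1.000000, y=-1.200000:
  k1 = f(1.000000, -1.200000) = -2.924000
  k2 = f(1.200000, -1.784800) = -3.608576
  k3 = f(1.200000, -1.921715) = -3.693463
  k4 = f(1.400000, -2.677385) = -4.483979
  y ← -1.200000 + (0.4/6)·(k1 + 2k2 + 2k3 + k4) = -2.667471
x=1.400000, y=-2.667471:
  k1 = f(1.400000, -2.667471) = -4.477832
  k2 = f(1.600000, -3.563037) = -5.355083
  k3 = f(1.600000, -3.738487) = -5.463862
  k4 = f(1.800000, -4.853015) = -6.476869
  y ← -2.667471 + (0.4/6)·(k1 + 2k2 + 2k3 + k4) = -4.840310
y(1.8) ≈ -4.8403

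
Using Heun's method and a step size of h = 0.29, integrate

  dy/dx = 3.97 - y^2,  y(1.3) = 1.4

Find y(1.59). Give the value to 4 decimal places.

1.6970

Heun: k1 = f(x_n, y_n); k2 = f(x_n + h, y_n + h·k1); y_{n+1} = y_n + (h/2)·(k1 + k2).
x=1.300000, y=1.400000:
  k1 = f(1.300000, 1.400000) = 2.010000
  k2 = f(1.590000, 1.982900) = 0.038108
  y ← 1.400000 + (0.29/2)·(2.010000 + 0.038108) = 1.696976
y(1.59) ≈ 1.6970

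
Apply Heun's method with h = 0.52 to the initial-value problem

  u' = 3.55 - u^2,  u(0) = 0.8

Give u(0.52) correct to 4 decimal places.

1.0884

Heun: k1 = f(x_n, u_n); k2 = f(x_n + h, u_n + h·k1); u_{n+1} = u_n + (h/2)·(k1 + k2).
x=0.000000, u=0.800000:
  k1 = f(0.000000, 0.800000) = 2.910000
  k2 = f(0.520000, 2.313200) = -1.800894
  u ← 0.800000 + (0.52/2)·(2.910000 + (-1.800894)) = 1.088367
u(0.52) ≈ 1.0884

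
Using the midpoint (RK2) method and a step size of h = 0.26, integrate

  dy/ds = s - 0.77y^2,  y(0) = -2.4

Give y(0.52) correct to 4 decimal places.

Midpoint: k1 = f(s_n, y_n); k2 = f(s_n + h/2, y_n + (h/2)·k1); y_{n+1} = y_n + h·k2.
s=0.000000, y=-2.400000:
  k1 = f(0.000000, -2.400000) = -4.435200
  k2 = f(0.130000, -2.976576) = -6.692204
  y ← -2.400000 + 0.26·(-6.692204) = -4.139973
s=0.260000, y=-4.139973:
  k1 = f(0.260000, -4.139973) = -12.937319
  k2 = f(0.390000, -5.821824) = -25.708103
  y ← -4.139973 + 0.26·(-25.708103) = -10.824080
y(0.52) ≈ -10.8241

-10.8241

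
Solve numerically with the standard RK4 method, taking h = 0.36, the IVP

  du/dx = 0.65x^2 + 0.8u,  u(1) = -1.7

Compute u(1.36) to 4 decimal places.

RK4: k1 = f(x_n, u_n); k2 = f(x_n + h/2, u_n + (h/2)·k1); k3 = f(x_n + h/2, u_n + (h/2)·k2); k4 = f(x_n + h, u_n + h·k3); u_{n+1} = u_n + (h/6)·(k1 + 2k2 + 2k3 + k4).
x=1.000000, u=-1.700000:
  k1 = f(1.000000, -1.700000) = -0.710000
  k2 = f(1.180000, -1.827800) = -0.557180
  k3 = f(1.180000, -1.800292) = -0.535174
  k4 = f(1.360000, -1.892663) = -0.311890
  u ← -1.700000 + (0.36/6)·(k1 + 2k2 + 2k3 + k4) = -1.892396
u(1.36) ≈ -1.8924

-1.8924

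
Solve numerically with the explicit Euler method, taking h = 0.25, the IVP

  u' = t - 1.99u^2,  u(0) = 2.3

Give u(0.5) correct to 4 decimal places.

Euler: u_{n+1} = u_n + h·f(t_n, u_n).
t=0.000000, u=2.300000: f=-10.527100 → u ← 2.300000 + 0.25·(-10.527100) = -0.331775
t=0.250000, u=-0.331775: f=0.030951 → u ← -0.331775 + 0.25·0.030951 = -0.324037
u(0.5) ≈ -0.3240

-0.3240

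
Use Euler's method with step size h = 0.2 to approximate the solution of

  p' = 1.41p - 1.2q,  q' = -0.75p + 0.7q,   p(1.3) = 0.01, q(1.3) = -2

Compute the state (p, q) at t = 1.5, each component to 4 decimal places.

0.4928, -2.2815

Euler on (p,q): p_{n+1} = p_n + h·p', q_{n+1} = q_n + h·q'.
1.300000: (0.010000, -2.000000); f=(2.414100, -1.407500) → (0.492820, -2.281500)
(p(1.5), q(1.5)) ≈ (0.4928, -2.2815)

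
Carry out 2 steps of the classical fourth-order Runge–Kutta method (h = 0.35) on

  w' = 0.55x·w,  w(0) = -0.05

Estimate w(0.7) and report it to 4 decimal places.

-0.0572

RK4: k1 = f(x_n, w_n); k2 = f(x_n + h/2, w_n + (h/2)·k1); k3 = f(x_n + h/2, w_n + (h/2)·k2); k4 = f(x_n + h, w_n + h·k3); w_{n+1} = w_n + (h/6)·(k1 + 2k2 + 2k3 + k4).
x=0.000000, w=-0.050000:
  k1 = f(0.000000, -0.050000) = 0.000000
  k2 = f(0.175000, -0.050000) = -0.004813
  k3 = f(0.175000, -0.050842) = -0.004894
  k4 = f(0.350000, -0.051713) = -0.009955
  w ← -0.050000 + (0.35/6)·(k1 + 2k2 + 2k3 + k4) = -0.051713
x=0.350000, w=-0.051713:
  k1 = f(0.350000, -0.051713) = -0.009955
  k2 = f(0.525000, -0.053455) = -0.015435
  k3 = f(0.525000, -0.054414) = -0.015712
  k4 = f(0.700000, -0.057212) = -0.022027
  w ← -0.051713 + (0.35/6)·(k1 + 2k2 + 2k3 + k4) = -0.057213
w(0.7) ≈ -0.0572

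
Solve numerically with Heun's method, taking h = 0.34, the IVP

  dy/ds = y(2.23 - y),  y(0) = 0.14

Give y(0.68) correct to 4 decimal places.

Heun: k1 = f(s_n, y_n); k2 = f(s_n + h, y_n + h·k1); y_{n+1} = y_n + (h/2)·(k1 + k2).
s=0.000000, y=0.140000:
  k1 = f(0.000000, 0.140000) = 0.292600
  k2 = f(0.340000, 0.239484) = 0.476697
  y ← 0.140000 + (0.34/2)·(0.292600 + 0.476697) = 0.270780
s=0.340000, y=0.270780:
  k1 = f(0.340000, 0.270780) = 0.530518
  k2 = f(0.680000, 0.451157) = 0.802537
  y ← 0.270780 + (0.34/2)·(0.530518 + 0.802537) = 0.497400
y(0.68) ≈ 0.4974

0.4974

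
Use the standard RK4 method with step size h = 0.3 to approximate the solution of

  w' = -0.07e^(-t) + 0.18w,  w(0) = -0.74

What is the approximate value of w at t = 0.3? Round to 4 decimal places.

RK4: k1 = f(t_n, w_n); k2 = f(t_n + h/2, w_n + (h/2)·k1); k3 = f(t_n + h/2, w_n + (h/2)·k2); k4 = f(t_n + h, w_n + h·k3); w_{n+1} = w_n + (h/6)·(k1 + 2k2 + 2k3 + k4).
t=0.000000, w=-0.740000:
  k1 = f(0.000000, -0.740000) = -0.203200
  k2 = f(0.150000, -0.770480) = -0.198936
  k3 = f(0.150000, -0.769840) = -0.198821
  k4 = f(0.300000, -0.799646) = -0.195794
  w ← -0.740000 + (0.3/6)·(k1 + 2k2 + 2k3 + k4) = -0.799725
w(0.3) ≈ -0.7997

-0.7997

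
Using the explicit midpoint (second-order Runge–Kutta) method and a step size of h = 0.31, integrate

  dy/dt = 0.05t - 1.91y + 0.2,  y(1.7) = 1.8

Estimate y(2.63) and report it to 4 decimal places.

Midpoint: k1 = f(t_n, y_n); k2 = f(t_n + h/2, y_n + (h/2)·k1); y_{n+1} = y_n + h·k2.
t=1.700000, y=1.800000:
  k1 = f(1.700000, 1.800000) = -3.153000
  k2 = f(1.855000, 1.311285) = -2.211804
  y ← 1.800000 + 0.31·(-2.211804) = 1.114341
t=2.010000, y=1.114341:
  k1 = f(2.010000, 1.114341) = -1.827891
  k2 = f(2.165000, 0.831018) = -1.278994
  y ← 1.114341 + 0.31·(-1.278994) = 0.717853
t=2.320000, y=0.717853:
  k1 = f(2.320000, 0.717853) = -1.055099
  k2 = f(2.475000, 0.554312) = -0.734987
  y ← 0.717853 + 0.31·(-0.734987) = 0.490007
y(2.63) ≈ 0.4900

0.4900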